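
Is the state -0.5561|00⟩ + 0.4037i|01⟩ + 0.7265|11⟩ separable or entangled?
Entangled

Writing the state as a|00⟩ + b|01⟩ + c|10⟩ + d|11⟩, it is a product state iff ad − bc = 0.
Here (a, b, c, d) = (-0.5561, 0.4037i, 0, 0.7265): ad − bc = (-0.5561)(0.7265) − (0.4037i)(0) = -0.404 ≠ 0, so the state is entangled.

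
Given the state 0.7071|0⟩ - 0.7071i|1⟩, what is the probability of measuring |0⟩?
0.5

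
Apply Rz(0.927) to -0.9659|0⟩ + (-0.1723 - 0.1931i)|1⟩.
(-0.864 + 0.4318i)|0⟩ + (-0.06779 - 0.2498i)|1⟩

Rz(0.927) = [[e^(−iθ/2), 0], [0, e^(iθ/2)]] with e^(±iθ/2) = cos(θ/2) ± i·sin(θ/2); θ = 0.927, cos(θ/2) ≈ 0.894493, sin(θ/2) ≈ 0.447082.
With a = amp(|0⟩) = -0.9659 and b = amp(|1⟩) = (-0.1723 - 0.1931i):
new amp(|0⟩) = (0.894493 - 0.447082i)·a = (-0.864 + 0.4318i)
new amp(|1⟩) = (0.894493 + 0.447082i)·b = (-0.06779 - 0.2498i)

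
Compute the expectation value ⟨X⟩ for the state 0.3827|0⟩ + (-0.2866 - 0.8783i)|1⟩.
-0.2194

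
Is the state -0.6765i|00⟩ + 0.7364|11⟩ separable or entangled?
Entangled

Writing the state as a|00⟩ + b|01⟩ + c|10⟩ + d|11⟩, it is a product state iff ad − bc = 0.
Here (a, b, c, d) = (-0.6765i, 0, 0, 0.7364): ad − bc = (-0.6765i)(0.7364) − (0)(0) = -0.4982i ≠ 0, so the state is entangled.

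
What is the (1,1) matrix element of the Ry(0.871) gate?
0.9067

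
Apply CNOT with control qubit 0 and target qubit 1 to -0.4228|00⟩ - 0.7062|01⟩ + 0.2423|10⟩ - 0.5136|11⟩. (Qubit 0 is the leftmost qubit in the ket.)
-0.4228|00⟩ - 0.7062|01⟩ - 0.5136|10⟩ + 0.2423|11⟩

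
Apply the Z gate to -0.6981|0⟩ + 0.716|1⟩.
-0.6981|0⟩ - 0.716|1⟩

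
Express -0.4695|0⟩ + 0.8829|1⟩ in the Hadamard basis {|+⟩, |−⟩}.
0.2923|+⟩ - 0.9563|−⟩

With |ψ⟩ = α|0⟩ + β|1⟩, the Hadamard-basis coefficients are ⟨+|ψ⟩ = (α + β)/√2 and ⟨−|ψ⟩ = (α − β)/√2.
Here α = -0.4695, β = 0.8829: (α + β)/√2 = 0.2923, (α − β)/√2 = -0.9563.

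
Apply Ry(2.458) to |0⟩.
0.3352|0⟩ + 0.9422|1⟩

Ry(2.458) = [[cos(θ/2), −sin(θ/2)], [sin(θ/2), cos(θ/2)]]; θ = 2.458, cos(θ/2) ≈ 0.33518, sin(θ/2) ≈ 0.942154.
With a = amp(|0⟩) = 1 and b = amp(|1⟩) = 0:
new amp(|0⟩) = (0.33518)·a + (-0.942154)·b = 0.3352
new amp(|1⟩) = (0.942154)·a + (0.33518)·b = 0.9422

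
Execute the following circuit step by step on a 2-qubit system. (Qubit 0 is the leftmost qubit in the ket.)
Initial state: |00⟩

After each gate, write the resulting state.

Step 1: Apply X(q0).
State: |10⟩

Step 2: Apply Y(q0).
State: -i|00⟩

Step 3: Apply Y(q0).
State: |10⟩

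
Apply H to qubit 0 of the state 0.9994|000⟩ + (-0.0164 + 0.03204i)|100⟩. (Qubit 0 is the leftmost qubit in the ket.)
(0.6951 + 0.02266i)|000⟩ + (0.7183 - 0.02266i)|100⟩

H on qubit 0 mixes each pair of kets that differ only in qubit 0: amplitudes (a, b) of (|…0…⟩, |…1…⟩) become ((a + b)/√2, (a − b)/√2). Kets absent from the input have amplitude 0.
(|000⟩, |100⟩): (a, b) = (0.9994, (-0.0164 + 0.03204i)) → ((0.6951 + 0.02266i), (0.7183 - 0.02266i))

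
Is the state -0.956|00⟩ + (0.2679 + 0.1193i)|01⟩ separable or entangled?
Separable

Writing the state as a|00⟩ + b|01⟩ + c|10⟩ + d|11⟩, it is a product state iff ad − bc = 0.
Here (a, b, c, d) = (-0.956, (0.2679 + 0.1193i), 0, 0): ad − bc = (-0.956)(0) − (0.2679 + 0.1193i)(0) = 0, so the state is separable.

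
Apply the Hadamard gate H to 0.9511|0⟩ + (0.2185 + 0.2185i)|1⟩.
(0.827 + 0.1545i)|0⟩ + (0.518 - 0.1545i)|1⟩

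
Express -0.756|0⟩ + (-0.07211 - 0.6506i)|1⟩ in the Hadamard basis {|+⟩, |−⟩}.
(-0.5856 - 0.46i)|+⟩ + (-0.4836 + 0.46i)|−⟩

With |ψ⟩ = α|0⟩ + β|1⟩, the Hadamard-basis coefficients are ⟨+|ψ⟩ = (α + β)/√2 and ⟨−|ψ⟩ = (α − β)/√2.
Here α = -0.756, β = (-0.07211 - 0.6506i): (α + β)/√2 = (-0.5856 - 0.46i), (α − β)/√2 = (-0.4836 + 0.46i).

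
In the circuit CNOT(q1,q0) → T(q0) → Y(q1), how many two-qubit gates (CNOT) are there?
1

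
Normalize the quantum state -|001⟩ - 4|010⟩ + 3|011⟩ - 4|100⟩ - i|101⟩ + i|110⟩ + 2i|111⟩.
-0.1443|001⟩ - 1/√3|010⟩ + 0.433|011⟩ - 1/√3|100⟩ - 0.1443i|101⟩ + 0.1443i|110⟩ + 0.2887i|111⟩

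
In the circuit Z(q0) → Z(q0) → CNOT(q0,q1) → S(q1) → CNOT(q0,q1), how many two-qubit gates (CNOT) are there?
2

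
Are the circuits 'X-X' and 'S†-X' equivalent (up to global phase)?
No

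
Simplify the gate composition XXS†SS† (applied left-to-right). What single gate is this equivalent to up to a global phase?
S†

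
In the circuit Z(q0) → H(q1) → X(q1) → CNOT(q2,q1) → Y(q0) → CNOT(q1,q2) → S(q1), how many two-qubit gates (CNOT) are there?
2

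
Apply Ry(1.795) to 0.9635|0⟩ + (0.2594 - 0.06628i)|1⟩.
(0.398 + 0.05182i)|0⟩ + (0.915 - 0.04133i)|1⟩

Ry(1.795) = [[cos(θ/2), −sin(θ/2)], [sin(θ/2), cos(θ/2)]]; θ = 1.795, cos(θ/2) ≈ 0.623566, sin(θ/2) ≈ 0.78177.
With a = amp(|0⟩) = 0.9635 and b = amp(|1⟩) = (0.2594 - 0.06628i):
new amp(|0⟩) = (0.623566)·a + (-0.78177)·b = (0.398 + 0.05182i)
new amp(|1⟩) = (0.78177)·a + (0.623566)·b = (0.915 - 0.04133i)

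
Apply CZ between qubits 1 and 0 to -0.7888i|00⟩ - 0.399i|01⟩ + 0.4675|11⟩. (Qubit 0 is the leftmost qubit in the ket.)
-0.7888i|00⟩ - 0.399i|01⟩ - 0.4675|11⟩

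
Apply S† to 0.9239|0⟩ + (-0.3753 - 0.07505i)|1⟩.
0.9239|0⟩ + (-0.07505 + 0.3753i)|1⟩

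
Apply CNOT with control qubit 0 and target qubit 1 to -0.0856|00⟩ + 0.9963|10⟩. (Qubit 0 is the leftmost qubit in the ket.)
-0.0856|00⟩ + 0.9963|11⟩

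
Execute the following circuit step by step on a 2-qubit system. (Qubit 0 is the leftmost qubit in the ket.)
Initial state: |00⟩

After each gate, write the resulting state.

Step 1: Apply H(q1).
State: 1/√2|00⟩ + 1/√2|01⟩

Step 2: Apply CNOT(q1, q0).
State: 1/√2|00⟩ + 1/√2|11⟩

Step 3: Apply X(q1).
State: 1/√2|01⟩ + 1/√2|10⟩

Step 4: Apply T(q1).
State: (1/2 + (1/2)i)|01⟩ + 1/√2|10⟩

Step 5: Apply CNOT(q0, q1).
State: (1/2 + (1/2)i)|01⟩ + 1/√2|11⟩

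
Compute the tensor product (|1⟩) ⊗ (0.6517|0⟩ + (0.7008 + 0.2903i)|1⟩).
0.6517|10⟩ + (0.7008 + 0.2903i)|11⟩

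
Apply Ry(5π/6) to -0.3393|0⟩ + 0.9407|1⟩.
-0.9965|0⟩ - 0.08427|1⟩

Ry(5π/6) = [[cos(θ/2), −sin(θ/2)], [sin(θ/2), cos(θ/2)]]; θ = 5π/6, cos(θ/2) ≈ 0.258819, sin(θ/2) ≈ 0.965926.
With a = amp(|0⟩) = -0.3393 and b = amp(|1⟩) = 0.9407:
new amp(|0⟩) = (0.258819)·a + (-0.965926)·b = -0.9965
new amp(|1⟩) = (0.965926)·a + (0.258819)·b = -0.08427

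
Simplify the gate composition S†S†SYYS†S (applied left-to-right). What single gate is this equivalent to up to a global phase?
S†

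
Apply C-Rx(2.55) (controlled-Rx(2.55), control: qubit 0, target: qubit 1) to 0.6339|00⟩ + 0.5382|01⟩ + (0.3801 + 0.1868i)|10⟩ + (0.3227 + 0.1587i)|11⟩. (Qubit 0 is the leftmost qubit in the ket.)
0.6339|00⟩ + 0.5382|01⟩ + (0.2626 - 0.2542i)|10⟩ + (0.2728 - 0.3173i)|11⟩

C-Rx(2.55) leaves the control-|0⟩ kets |00⟩, |01⟩ unchanged and applies Rx(2.55) to qubit 1 on the control-|1⟩ pair (|10⟩, |11⟩).
Rx(2.55) = [[cos(θ/2), −i·sin(θ/2)], [−i·sin(θ/2), cos(θ/2)]]; θ = 2.55, cos(θ/2) ≈ 0.291502, sin(θ/2) ≈ 0.95657.
With a = amp(|10⟩) = (0.3801 + 0.1868i) and b = amp(|11⟩) = (0.3227 + 0.1587i):
new amp(|10⟩) = (0.291502)·a + (-0.95657i)·b = (0.2626 - 0.2542i)
new amp(|11⟩) = (-0.95657i)·a + (0.291502)·b = (0.2728 - 0.3173i)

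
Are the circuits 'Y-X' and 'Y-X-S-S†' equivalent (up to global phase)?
Yes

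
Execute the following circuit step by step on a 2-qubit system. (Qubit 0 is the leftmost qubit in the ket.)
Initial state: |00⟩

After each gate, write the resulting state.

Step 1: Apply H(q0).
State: 1/√2|00⟩ + 1/√2|10⟩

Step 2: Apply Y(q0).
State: -(1/√2)i|00⟩ + (1/√2)i|10⟩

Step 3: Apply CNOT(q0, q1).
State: -(1/√2)i|00⟩ + (1/√2)i|11⟩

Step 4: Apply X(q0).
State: (1/√2)i|01⟩ - (1/√2)i|10⟩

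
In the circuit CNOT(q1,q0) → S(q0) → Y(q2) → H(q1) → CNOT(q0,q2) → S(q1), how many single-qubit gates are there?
4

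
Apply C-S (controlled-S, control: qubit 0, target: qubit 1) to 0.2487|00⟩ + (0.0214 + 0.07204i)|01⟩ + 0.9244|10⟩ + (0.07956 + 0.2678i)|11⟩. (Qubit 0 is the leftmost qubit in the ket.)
0.2487|00⟩ + (0.0214 + 0.07204i)|01⟩ + 0.9244|10⟩ + (-0.2678 + 0.07956i)|11⟩

C-S leaves the control-|0⟩ kets |00⟩, |01⟩ unchanged and applies S to qubit 1 on the control-|1⟩ pair (|10⟩, |11⟩).
S = [[1, 0], [0, i]].
With a = amp(|10⟩) = 0.9244 and b = amp(|11⟩) = (0.07956 + 0.2678i):
new amp(|10⟩) = (1)·a = 0.9244
new amp(|11⟩) = (i)·b = (-0.2678 + 0.07956i)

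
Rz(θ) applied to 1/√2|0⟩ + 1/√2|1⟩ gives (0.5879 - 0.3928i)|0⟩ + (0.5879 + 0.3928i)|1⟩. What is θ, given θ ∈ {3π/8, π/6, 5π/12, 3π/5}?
3π/8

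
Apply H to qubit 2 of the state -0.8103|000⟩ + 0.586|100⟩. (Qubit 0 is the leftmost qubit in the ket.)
-0.573|000⟩ - 0.573|001⟩ + 0.4144|100⟩ + 0.4144|101⟩

H on qubit 2 mixes each pair of kets that differ only in qubit 2: amplitudes (a, b) of (|…0…⟩, |…1…⟩) become ((a + b)/√2, (a − b)/√2). Kets absent from the input have amplitude 0.
(|000⟩, |001⟩): (a, b) = (-0.8103, 0) → (-0.573, -0.573)
(|100⟩, |101⟩): (a, b) = (0.586, 0) → (0.4144, 0.4144)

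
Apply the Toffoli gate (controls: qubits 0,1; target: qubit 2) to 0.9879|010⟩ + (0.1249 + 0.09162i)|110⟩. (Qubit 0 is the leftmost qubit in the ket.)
0.9879|010⟩ + (0.1249 + 0.09162i)|111⟩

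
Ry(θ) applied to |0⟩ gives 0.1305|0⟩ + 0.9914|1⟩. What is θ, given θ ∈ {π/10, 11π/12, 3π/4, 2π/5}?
11π/12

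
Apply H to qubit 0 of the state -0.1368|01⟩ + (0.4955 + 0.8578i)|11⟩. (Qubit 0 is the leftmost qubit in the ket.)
(0.2536 + 0.6066i)|01⟩ + (-0.4471 - 0.6066i)|11⟩

H on qubit 0 mixes each pair of kets that differ only in qubit 0: amplitudes (a, b) of (|…0…⟩, |…1…⟩) become ((a + b)/√2, (a − b)/√2). Kets absent from the input have amplitude 0.
(|01⟩, |11⟩): (a, b) = (-0.1368, (0.4955 + 0.8578i)) → ((0.2536 + 0.6066i), (-0.4471 - 0.6066i))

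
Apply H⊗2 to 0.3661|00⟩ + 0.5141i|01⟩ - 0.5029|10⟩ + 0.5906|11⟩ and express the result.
(0.2269 + 0.2571i)|00⟩ + (-0.3637 - 0.2571i)|01⟩ + (0.1392 + 0.2571i)|10⟩ + (0.7298 - 0.2571i)|11⟩

H⊗2 gives amp(|y⟩) = (1/2) Σ_x (−1)^(x·y) amp(|x⟩), where x·y is the number of positions in which both x and y have a 1.
|00⟩: (0.3661 + 0.5141i - 0.5029 + 0.5906)/2 = (0.2269 + 0.2571i)
|01⟩: (0.3661 - 0.5141i - 0.5029 - 0.5906)/2 = (-0.3637 - 0.2571i)
|10⟩: (0.3661 + 0.5141i + 0.5029 - 0.5906)/2 = (0.1392 + 0.2571i)
|11⟩: (0.3661 - 0.5141i + 0.5029 + 0.5906)/2 = (0.7298 - 0.2571i)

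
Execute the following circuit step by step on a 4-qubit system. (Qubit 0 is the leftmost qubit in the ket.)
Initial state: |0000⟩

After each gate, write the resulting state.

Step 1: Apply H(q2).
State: 1/√2|0000⟩ + 1/√2|0010⟩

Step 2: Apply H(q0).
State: 1/2|0000⟩ + 1/2|0010⟩ + 1/2|1000⟩ + 1/2|1010⟩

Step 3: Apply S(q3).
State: 1/2|0000⟩ + 1/2|0010⟩ + 1/2|1000⟩ + 1/2|1010⟩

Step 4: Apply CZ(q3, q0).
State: 1/2|0000⟩ + 1/2|0010⟩ + 1/2|1000⟩ + 1/2|1010⟩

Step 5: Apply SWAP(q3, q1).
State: 1/2|0000⟩ + 1/2|0010⟩ + 1/2|1000⟩ + 1/2|1010⟩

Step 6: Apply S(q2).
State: 1/2|0000⟩ + (1/2)i|0010⟩ + 1/2|1000⟩ + (1/2)i|1010⟩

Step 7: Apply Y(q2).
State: 1/2|0000⟩ + (1/2)i|0010⟩ + 1/2|1000⟩ + (1/2)i|1010⟩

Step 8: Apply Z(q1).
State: 1/2|0000⟩ + (1/2)i|0010⟩ + 1/2|1000⟩ + (1/2)i|1010⟩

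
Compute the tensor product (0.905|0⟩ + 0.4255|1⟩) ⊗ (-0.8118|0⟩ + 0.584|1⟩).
-0.7347|00⟩ + 0.5285|01⟩ - 0.3454|10⟩ + 0.2485|11⟩

amp(|b₁b₂…⟩) = product of the factor amplitudes for bits b₁, b₂, …; only kets whose every factor amplitude is nonzero survive.
|00⟩: (0.905)(-0.8118) = -0.7347
|01⟩: (0.905)(0.584) = 0.5285
|10⟩: (0.4255)(-0.8118) = -0.3454
|11⟩: (0.4255)(0.584) = 0.2485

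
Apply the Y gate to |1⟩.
-i|0⟩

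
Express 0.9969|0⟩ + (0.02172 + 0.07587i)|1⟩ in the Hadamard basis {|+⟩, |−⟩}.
(0.7203 + 0.05365i)|+⟩ + (0.6896 - 0.05365i)|−⟩

With |ψ⟩ = α|0⟩ + β|1⟩, the Hadamard-basis coefficients are ⟨+|ψ⟩ = (α + β)/√2 and ⟨−|ψ⟩ = (α − β)/√2.
Here α = 0.9969, β = (0.02172 + 0.07587i): (α + β)/√2 = (0.7203 + 0.05365i), (α − β)/√2 = (0.6896 - 0.05365i).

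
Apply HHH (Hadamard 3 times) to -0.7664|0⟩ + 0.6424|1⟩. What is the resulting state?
-0.08768|0⟩ - 0.9962|1⟩

H² = I, so H^3 = H: a single Hadamard. With (a, b) = (-0.7664, 0.6424), H gives ((a + b)/√2, (a − b)/√2) = (-0.08768, -0.9962).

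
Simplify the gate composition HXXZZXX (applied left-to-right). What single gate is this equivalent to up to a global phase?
H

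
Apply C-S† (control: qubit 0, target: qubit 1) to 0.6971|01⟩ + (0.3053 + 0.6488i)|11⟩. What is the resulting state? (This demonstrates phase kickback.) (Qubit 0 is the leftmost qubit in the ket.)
0.6971|01⟩ + (0.6488 - 0.3053i)|11⟩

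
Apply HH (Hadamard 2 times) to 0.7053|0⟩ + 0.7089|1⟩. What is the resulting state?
0.7053|0⟩ + 0.7089|1⟩

H² = I, so an even number of Hadamards cancels: H^2 = I and the state is unchanged.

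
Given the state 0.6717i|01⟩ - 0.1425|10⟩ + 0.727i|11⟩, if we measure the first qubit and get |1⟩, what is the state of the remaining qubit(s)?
-0.1924|0⟩ + 0.9813i|1⟩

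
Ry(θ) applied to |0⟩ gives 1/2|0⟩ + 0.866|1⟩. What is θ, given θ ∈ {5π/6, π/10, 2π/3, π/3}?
2π/3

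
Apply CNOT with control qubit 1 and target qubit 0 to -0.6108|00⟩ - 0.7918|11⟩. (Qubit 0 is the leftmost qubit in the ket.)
-0.6108|00⟩ - 0.7918|01⟩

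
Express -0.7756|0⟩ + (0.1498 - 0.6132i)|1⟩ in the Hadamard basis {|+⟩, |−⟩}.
(-0.4425 - 0.4336i)|+⟩ + (-0.6544 + 0.4336i)|−⟩

With |ψ⟩ = α|0⟩ + β|1⟩, the Hadamard-basis coefficients are ⟨+|ψ⟩ = (α + β)/√2 and ⟨−|ψ⟩ = (α − β)/√2.
Here α = -0.7756, β = (0.1498 - 0.6132i): (α + β)/√2 = (-0.4425 - 0.4336i), (α − β)/√2 = (-0.6544 + 0.4336i).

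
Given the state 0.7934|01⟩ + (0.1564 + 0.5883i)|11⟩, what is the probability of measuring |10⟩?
0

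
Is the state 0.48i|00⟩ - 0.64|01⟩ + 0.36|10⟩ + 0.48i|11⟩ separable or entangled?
Separable

Writing the state as a|00⟩ + b|01⟩ + c|10⟩ + d|11⟩, it is a product state iff ad − bc = 0.
Here (a, b, c, d) = (0.48i, -0.64, 0.36, 0.48i): ad − bc = (0.48i)(0.48i) − (-0.64)(0.36) = 0, so the state is separable.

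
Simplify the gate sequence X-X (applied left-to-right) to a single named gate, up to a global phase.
I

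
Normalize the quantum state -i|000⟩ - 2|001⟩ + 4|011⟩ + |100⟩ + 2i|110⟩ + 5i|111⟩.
-0.14i|000⟩ - 0.2801|001⟩ + 0.5601|011⟩ + 0.14|100⟩ + 0.2801i|110⟩ + 0.7001i|111⟩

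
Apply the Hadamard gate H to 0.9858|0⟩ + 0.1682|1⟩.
0.816|0⟩ + 0.5781|1⟩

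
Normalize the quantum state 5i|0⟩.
i|0⟩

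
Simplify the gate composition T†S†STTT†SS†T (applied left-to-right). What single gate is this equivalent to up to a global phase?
T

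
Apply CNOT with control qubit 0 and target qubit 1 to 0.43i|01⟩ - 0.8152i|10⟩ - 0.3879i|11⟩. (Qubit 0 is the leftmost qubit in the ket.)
0.43i|01⟩ - 0.3879i|10⟩ - 0.8152i|11⟩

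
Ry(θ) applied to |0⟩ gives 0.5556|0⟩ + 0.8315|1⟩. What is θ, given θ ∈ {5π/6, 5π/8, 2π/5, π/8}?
5π/8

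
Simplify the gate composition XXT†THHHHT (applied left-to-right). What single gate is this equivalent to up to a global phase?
T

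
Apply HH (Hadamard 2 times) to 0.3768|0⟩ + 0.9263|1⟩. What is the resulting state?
0.3768|0⟩ + 0.9263|1⟩

H² = I, so an even number of Hadamards cancels: H^2 = I and the state is unchanged.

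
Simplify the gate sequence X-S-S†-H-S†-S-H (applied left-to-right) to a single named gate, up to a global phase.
X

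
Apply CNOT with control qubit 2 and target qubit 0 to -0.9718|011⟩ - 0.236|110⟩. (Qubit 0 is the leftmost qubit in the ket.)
-0.236|110⟩ - 0.9718|111⟩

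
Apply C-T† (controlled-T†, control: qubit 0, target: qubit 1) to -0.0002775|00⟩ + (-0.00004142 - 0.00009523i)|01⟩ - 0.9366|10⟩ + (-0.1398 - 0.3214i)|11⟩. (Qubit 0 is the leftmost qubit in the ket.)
-0.0002775|00⟩ + (-0.00004142 - 0.00009523i)|01⟩ - 0.9366|10⟩ + (-0.3261 - 0.1284i)|11⟩

C-T† leaves the control-|0⟩ kets |00⟩, |01⟩ unchanged and applies T† to qubit 1 on the control-|1⟩ pair (|10⟩, |11⟩).
T† = [[1, 0], [0, (1/√2 - (1/√2)i)]].
With a = amp(|10⟩) = -0.9366 and b = amp(|11⟩) = (-0.1398 - 0.3214i):
new amp(|10⟩) = (1)·a = -0.9366
new amp(|11⟩) = (1/√2 - (1/√2)i)·b = (-0.3261 - 0.1284i)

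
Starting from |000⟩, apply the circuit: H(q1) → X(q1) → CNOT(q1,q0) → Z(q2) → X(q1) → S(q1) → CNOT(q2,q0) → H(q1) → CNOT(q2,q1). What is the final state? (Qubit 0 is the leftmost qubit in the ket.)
(1/2)i|000⟩ - (1/2)i|010⟩ + 1/2|100⟩ + 1/2|110⟩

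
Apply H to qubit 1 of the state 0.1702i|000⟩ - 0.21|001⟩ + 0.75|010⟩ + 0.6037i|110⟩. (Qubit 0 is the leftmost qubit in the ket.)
(0.5303 + 0.1203i)|000⟩ - 0.1485|001⟩ + (-0.5303 + 0.1203i)|010⟩ - 0.1485|011⟩ + 0.4269i|100⟩ - 0.4269i|110⟩

H on qubit 1 mixes each pair of kets that differ only in qubit 1: amplitudes (a, b) of (|…0…⟩, |…1…⟩) become ((a + b)/√2, (a − b)/√2). Kets absent from the input have amplitude 0.
(|000⟩, |010⟩): (a, b) = (0.1702i, 0.75) → ((0.5303 + 0.1203i), (-0.5303 + 0.1203i))
(|001⟩, |011⟩): (a, b) = (-0.21, 0) → (-0.1485, -0.1485)
(|100⟩, |110⟩): (a, b) = (0, 0.6037i) → (0.4269i, -0.4269i)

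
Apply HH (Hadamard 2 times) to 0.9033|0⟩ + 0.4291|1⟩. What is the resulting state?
0.9033|0⟩ + 0.4291|1⟩

H² = I, so an even number of Hadamards cancels: H^2 = I and the state is unchanged.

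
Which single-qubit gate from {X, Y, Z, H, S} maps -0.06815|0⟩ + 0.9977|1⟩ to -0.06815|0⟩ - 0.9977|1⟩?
Z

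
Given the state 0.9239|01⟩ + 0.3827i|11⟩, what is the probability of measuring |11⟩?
0.1465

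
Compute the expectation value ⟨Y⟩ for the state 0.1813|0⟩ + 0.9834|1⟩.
0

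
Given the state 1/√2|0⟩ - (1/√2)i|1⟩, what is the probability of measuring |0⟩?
1/2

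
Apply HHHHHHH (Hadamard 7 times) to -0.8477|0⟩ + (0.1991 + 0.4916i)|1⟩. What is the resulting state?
(-0.4586 + 0.3476i)|0⟩ + (-0.7402 - 0.3476i)|1⟩

H² = I, so H^7 = H: a single Hadamard. With (a, b) = (-0.8477, (0.1991 + 0.4916i)), H gives ((a + b)/√2, (a − b)/√2) = ((-0.4586 + 0.3476i), (-0.7402 - 0.3476i)).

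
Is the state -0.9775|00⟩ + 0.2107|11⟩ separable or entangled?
Entangled

Writing the state as a|00⟩ + b|01⟩ + c|10⟩ + d|11⟩, it is a product state iff ad − bc = 0.
Here (a, b, c, d) = (-0.9775, 0, 0, 0.2107): ad − bc = (-0.9775)(0.2107) − (0)(0) = -0.206 ≠ 0, so the state is entangled.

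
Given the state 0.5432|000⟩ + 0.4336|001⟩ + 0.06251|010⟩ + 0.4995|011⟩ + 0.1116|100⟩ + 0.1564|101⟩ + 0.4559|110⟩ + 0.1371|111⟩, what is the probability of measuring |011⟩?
0.2495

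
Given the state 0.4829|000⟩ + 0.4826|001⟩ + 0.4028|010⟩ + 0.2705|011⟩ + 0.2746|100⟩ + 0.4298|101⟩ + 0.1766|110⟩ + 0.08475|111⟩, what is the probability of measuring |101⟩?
0.1847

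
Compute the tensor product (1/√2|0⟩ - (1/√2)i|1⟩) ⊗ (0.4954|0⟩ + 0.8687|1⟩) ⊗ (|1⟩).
0.3503|001⟩ + 0.6143|011⟩ - 0.3503i|101⟩ - 0.6143i|111⟩

amp(|b₁b₂…⟩) = product of the factor amplitudes for bits b₁, b₂, …; only kets whose every factor amplitude is nonzero survive.
|001⟩: (1/√2)(0.4954)(1) = 0.3503
|011⟩: (1/√2)(0.8687)(1) = 0.6143
|101⟩: (-(1/√2)i)(0.4954)(1) = -0.3503i
|111⟩: (-(1/√2)i)(0.8687)(1) = -0.6143i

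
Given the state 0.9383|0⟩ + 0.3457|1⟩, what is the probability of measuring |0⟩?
0.8804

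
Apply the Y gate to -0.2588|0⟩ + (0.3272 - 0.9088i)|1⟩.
(-0.9088 - 0.3272i)|0⟩ - 0.2588i|1⟩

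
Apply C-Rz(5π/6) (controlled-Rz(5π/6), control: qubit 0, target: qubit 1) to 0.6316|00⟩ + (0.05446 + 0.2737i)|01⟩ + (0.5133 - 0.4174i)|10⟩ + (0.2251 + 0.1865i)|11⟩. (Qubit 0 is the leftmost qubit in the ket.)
0.6316|00⟩ + (0.05446 + 0.2737i)|01⟩ + (-0.2703 - 0.6038i)|10⟩ + (-0.1219 + 0.2657i)|11⟩

C-Rz(5π/6) leaves the control-|0⟩ kets |00⟩, |01⟩ unchanged and applies Rz(5π/6) to qubit 1 on the control-|1⟩ pair (|10⟩, |11⟩).
Rz(5π/6) = [[e^(−iθ/2), 0], [0, e^(iθ/2)]] with e^(±iθ/2) = cos(θ/2) ± i·sin(θ/2); θ = 5π/6, cos(θ/2) ≈ 0.258819, sin(θ/2) ≈ 0.965926.
With a = amp(|10⟩) = (0.5133 - 0.4174i) and b = amp(|11⟩) = (0.2251 + 0.1865i):
new amp(|10⟩) = (0.258819 - 0.965926i)·a = (-0.2703 - 0.6038i)
new amp(|11⟩) = (0.258819 + 0.965926i)·b = (-0.1219 + 0.2657i)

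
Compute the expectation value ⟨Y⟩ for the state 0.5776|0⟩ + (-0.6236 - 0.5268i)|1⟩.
-0.6086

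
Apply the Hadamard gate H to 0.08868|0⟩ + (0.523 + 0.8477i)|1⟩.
(0.4325 + 0.5994i)|0⟩ + (-0.3071 - 0.5994i)|1⟩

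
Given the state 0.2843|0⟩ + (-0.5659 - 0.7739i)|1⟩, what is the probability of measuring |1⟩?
0.9192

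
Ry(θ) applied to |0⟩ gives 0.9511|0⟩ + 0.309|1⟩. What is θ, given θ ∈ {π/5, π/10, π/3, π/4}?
π/5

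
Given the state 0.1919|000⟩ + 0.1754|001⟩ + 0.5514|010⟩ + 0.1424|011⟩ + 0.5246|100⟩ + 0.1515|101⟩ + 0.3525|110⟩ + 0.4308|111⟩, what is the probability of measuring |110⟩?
0.1243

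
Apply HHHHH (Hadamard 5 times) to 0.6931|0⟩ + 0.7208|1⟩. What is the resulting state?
0.9998|0⟩ - 0.01959|1⟩

H² = I, so H^5 = H: a single Hadamard. With (a, b) = (0.6931, 0.7208), H gives ((a + b)/√2, (a − b)/√2) = (0.9998, -0.01959).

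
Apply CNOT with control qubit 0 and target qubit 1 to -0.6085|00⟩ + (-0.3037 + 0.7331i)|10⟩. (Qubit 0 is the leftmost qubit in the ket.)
-0.6085|00⟩ + (-0.3037 + 0.7331i)|11⟩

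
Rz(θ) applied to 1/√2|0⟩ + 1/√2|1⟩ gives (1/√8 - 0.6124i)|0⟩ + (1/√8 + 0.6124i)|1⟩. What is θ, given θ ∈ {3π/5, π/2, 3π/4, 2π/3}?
2π/3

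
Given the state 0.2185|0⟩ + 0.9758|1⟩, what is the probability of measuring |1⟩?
0.9522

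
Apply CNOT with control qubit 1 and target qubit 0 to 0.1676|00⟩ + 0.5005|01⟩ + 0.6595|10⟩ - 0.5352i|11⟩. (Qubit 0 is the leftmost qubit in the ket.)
0.1676|00⟩ - 0.5352i|01⟩ + 0.6595|10⟩ + 0.5005|11⟩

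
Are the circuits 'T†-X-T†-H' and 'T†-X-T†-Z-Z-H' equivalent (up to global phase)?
Yes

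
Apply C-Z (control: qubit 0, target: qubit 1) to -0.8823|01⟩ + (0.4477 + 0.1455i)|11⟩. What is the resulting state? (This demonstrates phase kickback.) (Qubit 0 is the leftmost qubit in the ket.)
-0.8823|01⟩ + (-0.4477 - 0.1455i)|11⟩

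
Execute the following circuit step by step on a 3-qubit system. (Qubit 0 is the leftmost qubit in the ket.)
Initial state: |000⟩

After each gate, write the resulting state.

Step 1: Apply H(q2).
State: 1/√2|000⟩ + 1/√2|001⟩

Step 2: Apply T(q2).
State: 1/√2|000⟩ + (1/2 + (1/2)i)|001⟩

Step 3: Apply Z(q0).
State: 1/√2|000⟩ + (1/2 + (1/2)i)|001⟩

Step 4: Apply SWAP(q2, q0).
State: 1/√2|000⟩ + (1/2 + (1/2)i)|100⟩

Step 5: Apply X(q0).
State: (1/2 + (1/2)i)|000⟩ + 1/√2|100⟩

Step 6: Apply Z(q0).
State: (1/2 + (1/2)i)|000⟩ - 1/√2|100⟩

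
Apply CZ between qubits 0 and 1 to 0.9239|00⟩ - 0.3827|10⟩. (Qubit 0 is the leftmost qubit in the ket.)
0.9239|00⟩ - 0.3827|10⟩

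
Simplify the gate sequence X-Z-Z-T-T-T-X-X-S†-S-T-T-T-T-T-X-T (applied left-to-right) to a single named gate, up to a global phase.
T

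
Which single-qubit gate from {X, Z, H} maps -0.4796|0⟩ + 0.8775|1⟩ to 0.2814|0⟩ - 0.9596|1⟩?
H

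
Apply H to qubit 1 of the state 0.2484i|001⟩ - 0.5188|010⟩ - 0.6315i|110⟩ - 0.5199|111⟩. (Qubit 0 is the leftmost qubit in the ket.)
-0.3668|000⟩ + 0.1756i|001⟩ + 0.3668|010⟩ + 0.1756i|011⟩ - 0.4465i|100⟩ - 0.3676|101⟩ + 0.4465i|110⟩ + 0.3676|111⟩

H on qubit 1 mixes each pair of kets that differ only in qubit 1: amplitudes (a, b) of (|…0…⟩, |…1…⟩) become ((a + b)/√2, (a − b)/√2). Kets absent from the input have amplitude 0.
(|000⟩, |010⟩): (a, b) = (0, -0.5188) → (-0.3668, 0.3668)
(|001⟩, |011⟩): (a, b) = (0.2484i, 0) → (0.1756i, 0.1756i)
(|100⟩, |110⟩): (a, b) = (0, -0.6315i) → (-0.4465i, 0.4465i)
(|101⟩, |111⟩): (a, b) = (0, -0.5199) → (-0.3676, 0.3676)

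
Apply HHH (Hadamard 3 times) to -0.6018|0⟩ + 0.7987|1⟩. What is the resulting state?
0.1392|0⟩ - 0.9903|1⟩

H² = I, so H^3 = H: a single Hadamard. With (a, b) = (-0.6018, 0.7987), H gives ((a + b)/√2, (a − b)/√2) = (0.1392, -0.9903).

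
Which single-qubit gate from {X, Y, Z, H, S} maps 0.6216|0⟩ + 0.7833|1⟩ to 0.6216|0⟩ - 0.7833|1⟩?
Z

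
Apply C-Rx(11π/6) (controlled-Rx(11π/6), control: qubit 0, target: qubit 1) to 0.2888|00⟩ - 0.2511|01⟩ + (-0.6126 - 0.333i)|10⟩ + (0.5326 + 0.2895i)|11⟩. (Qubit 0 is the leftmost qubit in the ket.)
0.2888|00⟩ - 0.2511|01⟩ + (0.6667 + 0.1838i)|10⟩ + (-0.6006 - 0.1211i)|11⟩

C-Rx(11π/6) leaves the control-|0⟩ kets |00⟩, |01⟩ unchanged and applies Rx(11π/6) to qubit 1 on the control-|1⟩ pair (|10⟩, |11⟩).
Rx(11π/6) = [[cos(θ/2), −i·sin(θ/2)], [−i·sin(θ/2), cos(θ/2)]]; θ = 11π/6, cos(θ/2) ≈ -0.965926, sin(θ/2) ≈ 0.258819.
With a = amp(|10⟩) = (-0.6126 - 0.333i) and b = amp(|11⟩) = (0.5326 + 0.2895i):
new amp(|10⟩) = (-0.965926)·a + (-0.258819i)·b = (0.6667 + 0.1838i)
new amp(|11⟩) = (-0.258819i)·a + (-0.965926)·b = (-0.6006 - 0.1211i)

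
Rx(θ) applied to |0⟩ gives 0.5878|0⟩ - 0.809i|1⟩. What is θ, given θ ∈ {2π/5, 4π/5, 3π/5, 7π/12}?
3π/5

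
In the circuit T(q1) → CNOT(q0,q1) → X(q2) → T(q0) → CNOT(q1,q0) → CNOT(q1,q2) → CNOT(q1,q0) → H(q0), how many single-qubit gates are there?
4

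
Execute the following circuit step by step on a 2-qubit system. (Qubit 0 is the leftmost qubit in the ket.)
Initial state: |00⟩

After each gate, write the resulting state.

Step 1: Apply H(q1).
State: 1/√2|00⟩ + 1/√2|01⟩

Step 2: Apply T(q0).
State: 1/√2|00⟩ + 1/√2|01⟩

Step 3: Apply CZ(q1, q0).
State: 1/√2|00⟩ + 1/√2|01⟩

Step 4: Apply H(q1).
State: |00⟩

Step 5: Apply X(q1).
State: |01⟩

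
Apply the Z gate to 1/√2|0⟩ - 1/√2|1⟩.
1/√2|0⟩ + 1/√2|1⟩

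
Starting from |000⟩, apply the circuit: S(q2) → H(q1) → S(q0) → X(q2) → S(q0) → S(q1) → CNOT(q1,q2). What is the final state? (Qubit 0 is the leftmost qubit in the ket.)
1/√2|001⟩ + (1/√2)i|010⟩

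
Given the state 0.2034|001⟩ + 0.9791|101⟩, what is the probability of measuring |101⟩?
0.9586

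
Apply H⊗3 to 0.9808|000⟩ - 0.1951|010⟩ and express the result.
0.2778|000⟩ + 0.2778|001⟩ + 0.4157|010⟩ + 0.4157|011⟩ + 0.2778|100⟩ + 0.2778|101⟩ + 0.4157|110⟩ + 0.4157|111⟩

H⊗3 gives amp(|y⟩) = (1/2√2) Σ_x (−1)^(x·y) amp(|x⟩), where x·y is the number of positions in which both x and y have a 1.
|000⟩: (0.9808 - 0.1951)/(2√2) = 0.2778
|001⟩: (0.9808 - 0.1951)/(2√2) = 0.2778
|010⟩: (0.9808 + 0.1951)/(2√2) = 0.4157
|011⟩: (0.9808 + 0.1951)/(2√2) = 0.4157
|100⟩: (0.9808 - 0.1951)/(2√2) = 0.2778
|101⟩: (0.9808 - 0.1951)/(2√2) = 0.2778
|110⟩: (0.9808 + 0.1951)/(2√2) = 0.4157
|111⟩: (0.9808 + 0.1951)/(2√2) = 0.4157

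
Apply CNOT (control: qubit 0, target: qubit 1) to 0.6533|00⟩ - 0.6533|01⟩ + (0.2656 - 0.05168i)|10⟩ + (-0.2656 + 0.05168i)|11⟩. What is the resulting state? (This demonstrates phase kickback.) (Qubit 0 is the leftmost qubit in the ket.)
0.6533|00⟩ - 0.6533|01⟩ + (-0.2656 + 0.05168i)|10⟩ + (0.2656 - 0.05168i)|11⟩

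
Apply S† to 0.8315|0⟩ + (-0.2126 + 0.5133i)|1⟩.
0.8315|0⟩ + (0.5133 + 0.2126i)|1⟩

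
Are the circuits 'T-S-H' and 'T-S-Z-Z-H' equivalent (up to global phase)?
Yes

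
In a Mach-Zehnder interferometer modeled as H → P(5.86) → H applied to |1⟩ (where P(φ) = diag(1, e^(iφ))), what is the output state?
(0.04411 + 0.2053i)|0⟩ + (0.9559 - 0.2053i)|1⟩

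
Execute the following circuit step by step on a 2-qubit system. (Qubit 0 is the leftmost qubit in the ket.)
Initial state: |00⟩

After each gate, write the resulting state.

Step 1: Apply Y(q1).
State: i|01⟩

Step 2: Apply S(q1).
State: -|01⟩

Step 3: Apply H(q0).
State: -1/√2|01⟩ - 1/√2|11⟩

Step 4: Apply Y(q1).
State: (1/√2)i|00⟩ + (1/√2)i|10⟩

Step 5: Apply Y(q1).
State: -1/√2|01⟩ - 1/√2|11⟩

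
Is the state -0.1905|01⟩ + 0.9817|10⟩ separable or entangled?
Entangled

Writing the state as a|00⟩ + b|01⟩ + c|10⟩ + d|11⟩, it is a product state iff ad − bc = 0.
Here (a, b, c, d) = (0, -0.1905, 0.9817, 0): ad − bc = (0)(0) − (-0.1905)(0.9817) = 0.187 ≠ 0, so the state is entangled.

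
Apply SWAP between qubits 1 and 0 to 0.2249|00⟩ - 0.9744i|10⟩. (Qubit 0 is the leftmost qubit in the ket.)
0.2249|00⟩ - 0.9744i|01⟩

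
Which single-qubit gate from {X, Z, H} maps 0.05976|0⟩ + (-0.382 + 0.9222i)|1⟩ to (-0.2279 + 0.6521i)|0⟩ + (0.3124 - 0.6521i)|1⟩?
H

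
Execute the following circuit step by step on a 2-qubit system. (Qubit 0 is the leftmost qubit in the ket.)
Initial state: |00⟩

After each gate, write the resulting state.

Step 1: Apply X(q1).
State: |01⟩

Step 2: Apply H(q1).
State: 1/√2|00⟩ - 1/√2|01⟩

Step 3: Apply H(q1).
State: |01⟩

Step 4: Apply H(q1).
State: 1/√2|00⟩ - 1/√2|01⟩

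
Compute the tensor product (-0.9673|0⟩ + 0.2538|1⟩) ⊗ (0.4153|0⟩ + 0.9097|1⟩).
-0.4017|00⟩ - 0.88|01⟩ + 0.1054|10⟩ + 0.2309|11⟩

amp(|b₁b₂…⟩) = product of the factor amplitudes for bits b₁, b₂, …; only kets whose every factor amplitude is nonzero survive.
|00⟩: (-0.9673)(0.4153) = -0.4017
|01⟩: (-0.9673)(0.9097) = -0.88
|10⟩: (0.2538)(0.4153) = 0.1054
|11⟩: (0.2538)(0.9097) = 0.2309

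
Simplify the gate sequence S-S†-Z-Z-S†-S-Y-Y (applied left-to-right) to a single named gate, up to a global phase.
I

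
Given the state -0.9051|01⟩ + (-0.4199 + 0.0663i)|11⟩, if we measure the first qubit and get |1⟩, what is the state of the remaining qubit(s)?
(-0.9878 + 0.156i)|1⟩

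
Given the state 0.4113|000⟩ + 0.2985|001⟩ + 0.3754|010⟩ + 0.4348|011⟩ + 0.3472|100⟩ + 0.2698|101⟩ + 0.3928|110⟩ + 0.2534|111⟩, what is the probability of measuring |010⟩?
0.1409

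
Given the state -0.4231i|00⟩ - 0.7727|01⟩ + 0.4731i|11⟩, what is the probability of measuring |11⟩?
0.2238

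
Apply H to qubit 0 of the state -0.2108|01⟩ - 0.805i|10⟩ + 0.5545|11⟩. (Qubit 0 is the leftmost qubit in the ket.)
-0.5692i|00⟩ + 0.243|01⟩ + 0.5692i|10⟩ - 0.5411|11⟩

H on qubit 0 mixes each pair of kets that differ only in qubit 0: amplitudes (a, b) of (|…0…⟩, |…1…⟩) become ((a + b)/√2, (a − b)/√2). Kets absent from the input have amplitude 0.
(|00⟩, |10⟩): (a, b) = (0, -0.805i) → (-0.5692i, 0.5692i)
(|01⟩, |11⟩): (a, b) = (-0.2108, 0.5545) → (0.243, -0.5411)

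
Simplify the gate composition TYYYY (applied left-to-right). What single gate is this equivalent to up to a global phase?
T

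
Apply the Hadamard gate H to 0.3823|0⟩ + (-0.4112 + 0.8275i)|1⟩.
(-0.02044 + 0.5851i)|0⟩ + (0.5611 - 0.5851i)|1⟩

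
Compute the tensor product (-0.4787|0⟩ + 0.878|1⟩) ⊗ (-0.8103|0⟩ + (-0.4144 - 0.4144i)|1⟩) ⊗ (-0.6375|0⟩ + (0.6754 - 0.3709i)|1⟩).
-0.2473|000⟩ + (0.262 - 0.1439i)|001⟩ + (-0.1265 - 0.1265i)|010⟩ + (0.2076 + 0.0604i)|011⟩ + 0.4535|100⟩ + (-0.4805 + 0.2639i)|101⟩ + (0.232 + 0.232i)|110⟩ + (-0.3807 - 0.1108i)|111⟩

amp(|b₁b₂…⟩) = product of the factor amplitudes for bits b₁, b₂, …; only kets whose every factor amplitude is nonzero survive.
|000⟩: (-0.4787)(-0.8103)(-0.6375) = -0.2473
|001⟩: (-0.4787)(-0.8103)(0.6754 - 0.3709i) = (0.262 - 0.1439i)
|010⟩: (-0.4787)(-0.4144 - 0.4144i)(-0.6375) = (-0.1265 - 0.1265i)
|011⟩: (-0.4787)(-0.4144 - 0.4144i)(0.6754 - 0.3709i) = (0.2076 + 0.0604i)
|100⟩: (0.878)(-0.8103)(-0.6375) = 0.4535
|101⟩: (0.878)(-0.8103)(0.6754 - 0.3709i) = (-0.4805 + 0.2639i)
|110⟩: (0.878)(-0.4144 - 0.4144i)(-0.6375) = (0.232 + 0.232i)
|111⟩: (0.878)(-0.4144 - 0.4144i)(0.6754 - 0.3709i) = (-0.3807 - 0.1108i)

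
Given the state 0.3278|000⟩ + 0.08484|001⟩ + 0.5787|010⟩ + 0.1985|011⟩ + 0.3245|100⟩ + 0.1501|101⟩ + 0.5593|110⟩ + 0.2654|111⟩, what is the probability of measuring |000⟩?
0.1075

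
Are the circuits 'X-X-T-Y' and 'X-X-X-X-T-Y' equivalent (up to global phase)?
Yes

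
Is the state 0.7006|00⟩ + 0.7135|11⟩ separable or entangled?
Entangled

Writing the state as a|00⟩ + b|01⟩ + c|10⟩ + d|11⟩, it is a product state iff ad − bc = 0.
Here (a, b, c, d) = (0.7006, 0, 0, 0.7135): ad − bc = (0.7006)(0.7135) − (0)(0) = 0.4999 ≠ 0, so the state is entangled.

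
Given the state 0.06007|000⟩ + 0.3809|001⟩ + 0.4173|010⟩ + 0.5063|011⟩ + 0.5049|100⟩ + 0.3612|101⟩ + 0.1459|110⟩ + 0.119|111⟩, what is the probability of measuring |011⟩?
0.2563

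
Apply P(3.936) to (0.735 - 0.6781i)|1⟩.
(-0.9988 - 0.04923i)|1⟩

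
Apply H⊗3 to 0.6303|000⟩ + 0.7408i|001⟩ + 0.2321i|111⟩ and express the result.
(0.2228 + 0.344i)|000⟩ + (0.2228 - 0.344i)|001⟩ + (0.2228 + 0.1799i)|010⟩ + (0.2228 - 0.1799i)|011⟩ + (0.2228 + 0.1799i)|100⟩ + (0.2228 - 0.1799i)|101⟩ + (0.2228 + 0.344i)|110⟩ + (0.2228 - 0.344i)|111⟩

H⊗3 gives amp(|y⟩) = (1/2√2) Σ_x (−1)^(x·y) amp(|x⟩), where x·y is the number of positions in which both x and y have a 1.
|000⟩: (0.6303 + 0.7408i + 0.2321i)/(2√2) = (0.2228 + 0.344i)
|001⟩: (0.6303 - 0.7408i - 0.2321i)/(2√2) = (0.2228 - 0.344i)
|010⟩: (0.6303 + 0.7408i - 0.2321i)/(2√2) = (0.2228 + 0.1799i)
|011⟩: (0.6303 - 0.7408i + 0.2321i)/(2√2) = (0.2228 - 0.1799i)
|100⟩: (0.6303 + 0.7408i - 0.2321i)/(2√2) = (0.2228 + 0.1799i)
|101⟩: (0.6303 - 0.7408i + 0.2321i)/(2√2) = (0.2228 - 0.1799i)
|110⟩: (0.6303 + 0.7408i + 0.2321i)/(2√2) = (0.2228 + 0.344i)
|111⟩: (0.6303 - 0.7408i - 0.2321i)/(2√2) = (0.2228 - 0.344i)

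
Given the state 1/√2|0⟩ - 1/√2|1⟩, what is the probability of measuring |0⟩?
1/2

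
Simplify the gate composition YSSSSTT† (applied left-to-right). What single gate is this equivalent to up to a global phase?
Y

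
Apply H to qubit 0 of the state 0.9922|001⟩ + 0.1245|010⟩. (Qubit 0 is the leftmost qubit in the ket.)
0.7016|001⟩ + 0.08803|010⟩ + 0.7016|101⟩ + 0.08803|110⟩

H on qubit 0 mixes each pair of kets that differ only in qubit 0: amplitudes (a, b) of (|…0…⟩, |…1…⟩) become ((a + b)/√2, (a − b)/√2). Kets absent from the input have amplitude 0.
(|001⟩, |101⟩): (a, b) = (0.9922, 0) → (0.7016, 0.7016)
(|010⟩, |110⟩): (a, b) = (0.1245, 0) → (0.08803, 0.08803)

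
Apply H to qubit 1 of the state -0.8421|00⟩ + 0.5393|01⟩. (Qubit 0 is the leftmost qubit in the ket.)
-0.2141|00⟩ - 0.9768|01⟩

H on qubit 1 mixes each pair of kets that differ only in qubit 1: amplitudes (a, b) of (|…0…⟩, |…1…⟩) become ((a + b)/√2, (a − b)/√2). Kets absent from the input have amplitude 0.
(|00⟩, |01⟩): (a, b) = (-0.8421, 0.5393) → (-0.2141, -0.9768)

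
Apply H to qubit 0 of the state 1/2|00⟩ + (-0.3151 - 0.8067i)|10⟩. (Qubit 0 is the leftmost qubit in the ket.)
(0.1307 - 0.5704i)|00⟩ + (0.5764 + 0.5704i)|10⟩

H on qubit 0 mixes each pair of kets that differ only in qubit 0: amplitudes (a, b) of (|…0…⟩, |…1…⟩) become ((a + b)/√2, (a − b)/√2). Kets absent from the input have amplitude 0.
(|00⟩, |10⟩): (a, b) = (1/2, (-0.3151 - 0.8067i)) → ((0.1307 - 0.5704i), (0.5764 + 0.5704i))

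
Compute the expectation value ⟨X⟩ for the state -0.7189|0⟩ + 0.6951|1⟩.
-0.9994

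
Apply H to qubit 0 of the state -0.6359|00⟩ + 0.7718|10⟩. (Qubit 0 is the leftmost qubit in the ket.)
0.0961|00⟩ - 0.9954|10⟩

H on qubit 0 mixes each pair of kets that differ only in qubit 0: amplitudes (a, b) of (|…0…⟩, |…1…⟩) become ((a + b)/√2, (a − b)/√2). Kets absent from the input have amplitude 0.
(|00⟩, |10⟩): (a, b) = (-0.6359, 0.7718) → (0.0961, -0.9954)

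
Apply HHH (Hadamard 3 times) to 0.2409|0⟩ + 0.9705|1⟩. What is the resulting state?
0.8566|0⟩ - 0.5159|1⟩

H² = I, so H^3 = H: a single Hadamard. With (a, b) = (0.2409, 0.9705), H gives ((a + b)/√2, (a − b)/√2) = (0.8566, -0.5159).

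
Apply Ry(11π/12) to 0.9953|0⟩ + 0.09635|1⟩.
0.03439|0⟩ + 0.9994|1⟩

Ry(11π/12) = [[cos(θ/2), −sin(θ/2)], [sin(θ/2), cos(θ/2)]]; θ = 11π/12, cos(θ/2) ≈ 0.130526, sin(θ/2) ≈ 0.991445.
With a = amp(|0⟩) = 0.9953 and b = amp(|1⟩) = 0.09635:
new amp(|0⟩) = (0.130526)·a + (-0.991445)·b = 0.03439
new amp(|1⟩) = (0.991445)·a + (0.130526)·b = 0.9994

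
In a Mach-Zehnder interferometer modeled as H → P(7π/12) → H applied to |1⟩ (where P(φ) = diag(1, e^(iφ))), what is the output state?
(0.6294 - 0.483i)|0⟩ + (0.3706 + 0.483i)|1⟩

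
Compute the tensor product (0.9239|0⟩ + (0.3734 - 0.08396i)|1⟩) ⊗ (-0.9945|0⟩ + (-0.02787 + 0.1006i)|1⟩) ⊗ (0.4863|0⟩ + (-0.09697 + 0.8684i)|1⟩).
-0.4468|000⟩ + (0.0891 - 0.7979i)|001⟩ + (-0.01252 + 0.0452i)|010⟩ + (-0.07822 - 0.03137i)|011⟩ + (-0.1806 + 0.04061i)|100⟩ + (-0.0365 - 0.3306i)|101⟩ + (-0.0009533 + 0.01941i)|110⟩ + (-0.03446 - 0.005572i)|111⟩

amp(|b₁b₂…⟩) = product of the factor amplitudes for bits b₁, b₂, …; only kets whose every factor amplitude is nonzero survive.
|000⟩: (0.9239)(-0.9945)(0.4863) = -0.4468
|001⟩: (0.9239)(-0.9945)(-0.09697 + 0.8684i) = (0.0891 - 0.7979i)
|010⟩: (0.9239)(-0.02787 + 0.1006i)(0.4863) = (-0.01252 + 0.0452i)
|011⟩: (0.9239)(-0.02787 + 0.1006i)(-0.09697 + 0.8684i) = (-0.07822 - 0.03137i)
|100⟩: (0.3734 - 0.08396i)(-0.9945)(0.4863) = (-0.1806 + 0.04061i)
|101⟩: (0.3734 - 0.08396i)(-0.9945)(-0.09697 + 0.8684i) = (-0.0365 - 0.3306i)
|110⟩: (0.3734 - 0.08396i)(-0.02787 + 0.1006i)(0.4863) = (-0.0009533 + 0.01941i)
|111⟩: (0.3734 - 0.08396i)(-0.02787 + 0.1006i)(-0.09697 + 0.8684i) = (-0.03446 - 0.005572i)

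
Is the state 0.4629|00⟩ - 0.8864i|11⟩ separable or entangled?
Entangled

Writing the state as a|00⟩ + b|01⟩ + c|10⟩ + d|11⟩, it is a product state iff ad − bc = 0.
Here (a, b, c, d) = (0.4629, 0, 0, -0.8864i): ad − bc = (0.4629)(-0.8864i) − (0)(0) = -0.4103i ≠ 0, so the state is entangled.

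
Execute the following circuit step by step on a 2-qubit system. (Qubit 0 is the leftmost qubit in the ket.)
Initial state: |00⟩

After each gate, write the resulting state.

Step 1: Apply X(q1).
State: |01⟩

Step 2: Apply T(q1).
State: (1/√2 + (1/√2)i)|01⟩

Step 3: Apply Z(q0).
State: (1/√2 + (1/√2)i)|01⟩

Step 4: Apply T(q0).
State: (1/√2 + (1/√2)i)|01⟩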